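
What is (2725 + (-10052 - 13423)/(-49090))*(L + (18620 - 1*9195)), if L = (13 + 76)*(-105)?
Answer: 1070349800/4909 ≈ 2.1804e+5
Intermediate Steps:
L = -9345 (L = 89*(-105) = -9345)
(2725 + (-10052 - 13423)/(-49090))*(L + (18620 - 1*9195)) = (2725 + (-10052 - 13423)/(-49090))*(-9345 + (18620 - 1*9195)) = (2725 - 23475*(-1/49090))*(-9345 + (18620 - 9195)) = (2725 + 4695/9818)*(-9345 + 9425) = (26758745/9818)*80 = 1070349800/4909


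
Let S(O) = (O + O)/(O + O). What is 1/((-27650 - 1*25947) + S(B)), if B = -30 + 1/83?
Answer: -1/53596 ≈ -1.8658e-5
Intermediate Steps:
B = -2489/83 (B = -30 + 1/83 = -2489/83 ≈ -29.988)
S(O) = 1 (S(O) = (2*O)/((2*O)) = (2*O)*(1/(2*O)) = 1)
1/((-27650 - 1*25947) + S(B)) = 1/((-27650 - 1*25947) + 1) = 1/((-27650 - 25947) + 1) = 1/(-53597 + 1) = 1/(-53596) = -1/53596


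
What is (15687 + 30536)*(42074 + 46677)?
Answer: 4102337473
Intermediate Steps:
(15687 + 30536)*(42074 + 46677) = 46223*88751 = 4102337473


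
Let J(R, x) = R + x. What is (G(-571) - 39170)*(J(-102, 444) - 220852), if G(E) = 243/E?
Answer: 4931995679630/571 ≈ 8.6375e+9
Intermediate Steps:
(G(-571) - 39170)*(J(-102, 444) - 220852) = (243/(-571) - 39170)*((-102 + 444) - 220852) = (243*(-1/571) - 39170)*(342 - 220852) = (-243/571 - 39170)*(-220510) = -22366313/571*(-220510) = 4931995679630/571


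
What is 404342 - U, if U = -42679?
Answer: 447021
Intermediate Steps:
404342 - U = 404342 - 1*(-42679) = 404342 + 42679 = 447021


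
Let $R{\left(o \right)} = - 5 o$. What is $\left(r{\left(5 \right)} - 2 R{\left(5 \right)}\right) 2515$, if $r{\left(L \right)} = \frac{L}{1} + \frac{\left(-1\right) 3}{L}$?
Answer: $136816$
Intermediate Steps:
$r{\left(L \right)} = L - \frac{3}{L}$ ($r{\left(L \right)} = L 1 - \frac{3}{L} = L - \frac{3}{L}$)
$\left(r{\left(5 \right)} - 2 R{\left(5 \right)}\right) 2515 = \left(\left(5 - \frac{3}{5}\right) - 2 \left(\left(-5\right) 5\right)\right) 2515 = \left(\left(5 - \frac{3}{5}\right) - -50\right) 2515 = \left(\left(5 - \frac{3}{5}\right) + 50\right) 2515 = \left(\frac{22}{5} + 50\right) 2515 = \frac{272}{5} \cdot 2515 = 136816$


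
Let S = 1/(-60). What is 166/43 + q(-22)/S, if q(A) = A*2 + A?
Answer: 170446/43 ≈ 3963.9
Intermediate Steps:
S = -1/60 ≈ -0.016667
q(A) = 3*A (q(A) = 2*A + A = 3*A)
166/43 + q(-22)/S = 166/43 + (3*(-22))/(-1/60) = 166*(1/43) - 66*(-60) = 166/43 + 3960 = 170446/43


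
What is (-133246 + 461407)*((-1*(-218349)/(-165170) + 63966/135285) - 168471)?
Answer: -82357634624295981093/1489668230 ≈ -5.5286e+10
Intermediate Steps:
(-133246 + 461407)*((-1*(-218349)/(-165170) + 63966/135285) - 168471) = 328161*((218349*(-1/165170) + 63966*(1/135285)) - 168471) = 328161*((-218349/165170 + 21322/45095) - 168471) = 328161*(-1264938683/1489668230 - 168471) = 328161*(-250967161315013/1489668230) = -82357634624295981093/1489668230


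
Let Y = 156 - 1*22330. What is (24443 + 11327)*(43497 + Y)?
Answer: 762723710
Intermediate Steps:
Y = -22174 (Y = 156 - 22330 = -22174)
(24443 + 11327)*(43497 + Y) = (24443 + 11327)*(43497 - 22174) = 35770*21323 = 762723710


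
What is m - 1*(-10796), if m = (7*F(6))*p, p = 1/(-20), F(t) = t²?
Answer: 53917/5 ≈ 10783.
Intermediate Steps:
p = -1/20 ≈ -0.050000
m = -63/5 (m = (7*6²)*(-1/20) = (7*36)*(-1/20) = 252*(-1/20) = -63/5 ≈ -12.600)
m - 1*(-10796) = -63/5 - 1*(-10796) = -63/5 + 10796 = 53917/5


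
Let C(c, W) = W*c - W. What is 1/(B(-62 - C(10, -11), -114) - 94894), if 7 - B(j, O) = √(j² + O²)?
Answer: -7299/692579108 + √85/692579108 ≈ -1.0526e-5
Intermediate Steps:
C(c, W) = -W + W*c
B(j, O) = 7 - √(O² + j²) (B(j, O) = 7 - √(j² + O²) = 7 - √(O² + j²))
1/(B(-62 - C(10, -11), -114) - 94894) = 1/((7 - √((-114)² + (-62 - (-11)*(-1 + 10))²)) - 94894) = 1/((7 - √(12996 + (-62 - (-11)*9)²)) - 94894) = 1/((7 - √(12996 + (-62 - 1*(-99))²)) - 94894) = 1/((7 - √(12996 + (-62 + 99)²)) - 94894) = 1/((7 - √(12996 + 37²)) - 94894) = 1/((7 - √(12996 + 1369)) - 94894) = 1/((7 - √14365) - 94894) = 1/((7 - 13*√85) - 94894) = 1/(-94887 - 13*√85)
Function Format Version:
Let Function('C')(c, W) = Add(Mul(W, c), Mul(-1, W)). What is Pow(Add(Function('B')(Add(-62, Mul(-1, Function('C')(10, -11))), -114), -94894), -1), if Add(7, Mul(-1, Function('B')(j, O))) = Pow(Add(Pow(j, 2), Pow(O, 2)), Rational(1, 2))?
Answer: Add(Rational(-7299, 692579108), Mul(Rational(1, 692579108), Pow(85, Rational(1, 2)))) ≈ -1.0526e-5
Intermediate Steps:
Function('C')(c, W) = Add(Mul(-1, W), Mul(W, c))
Function('B')(j, O) = Add(7, Mul(-1, Pow(Add(Pow(O, 2), Pow(j, 2)), Rational(1, 2)))) (Function('B')(j, O) = Add(7, Mul(-1, Pow(Add(Pow(j, 2), Pow(O, 2)), Rational(1, 2)))) = Add(7, Mul(-1, Pow(Add(Pow(O, 2), Pow(j, 2)), Rational(1, 2)))))
Pow(Add(Function('B')(Add(-62, Mul(-1, Function('C')(10, -11))), -114), -94894), -1) = Pow(Add(Add(7, Mul(-1, Pow(Add(Pow(-114, 2), Pow(Add(-62, Mul(-1, Mul(-11, Add(-1, 10)))), 2)), Rational(1, 2)))), -94894), -1) = Pow(Add(Add(7, Mul(-1, Pow(Add(12996, Pow(Add(-62, Mul(-1, Mul(-11, 9))), 2)), Rational(1, 2)))), -94894), -1) = Pow(Add(Add(7, Mul(-1, Pow(Add(12996, Pow(Add(-62, Mul(-1, -99)), 2)), Rational(1, 2)))), -94894), -1) = Pow(Add(Add(7, Mul(-1, Pow(Add(12996, Pow(Add(-62, 99), 2)), Rational(1, 2)))), -94894), -1) = Pow(Add(Add(7, Mul(-1, Pow(Add(12996, Pow(37, 2)), Rational(1, 2)))), -94894), -1) = Pow(Add(Add(7, Mul(-1, Pow(Add(12996, 1369), Rational(1, 2)))), -94894), -1) = Pow(Add(Add(7, Mul(-1, Pow(14365, Rational(1, 2)))), -94894), -1) = Pow(Add(Add(7, Mul(-1, Mul(13, Pow(85, Rational(1, 2))))), -94894), -1) = Pow(Add(Add(7, Mul(-13, Pow(85, Rational(1, 2)))), -94894), -1) = Pow(Add(-94887, Mul(-13, Pow(85, Rational(1, 2)))), -1)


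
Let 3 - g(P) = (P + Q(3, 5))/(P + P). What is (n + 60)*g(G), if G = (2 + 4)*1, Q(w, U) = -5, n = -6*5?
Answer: 175/2 ≈ 87.500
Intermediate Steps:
n = -30
G = 6 (G = 6*1 = 6)
g(P) = 3 - (-5 + P)/(2*P) (g(P) = 3 - (P - 5)/(P + P) = 3 - (-5 + P)/(2*P))
(n + 60)*g(G) = (-30 + 60)*((5/2)*(1 + 6)/6) = 30*((5/2)*(⅙)*7) = 30*(35/12) = 175/2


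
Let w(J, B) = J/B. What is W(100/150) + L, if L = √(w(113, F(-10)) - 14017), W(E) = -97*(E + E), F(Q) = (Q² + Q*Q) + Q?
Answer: -388/3 + I*√505992230/190 ≈ -129.33 + 118.39*I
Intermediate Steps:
F(Q) = Q + 2*Q² (F(Q) = (Q² + Q²) + Q = 2*Q² + Q = Q + 2*Q²)
W(E) = -194*E
L = I*√505992230/190 (L = √(113/((-10*(1 + 2*(-10)))) - 14017) = √(113/((-10*(1 - 20))) - 14017) = √(113/((-10*(-19))) - 14017) = √(113/190 - 14017) = √(-2663117/190) = I*√505992230/190 ≈ 118.39*I)
W(100/150) + L = -19400/150 + I*√505992230/190 = -194*⅔ + I*√505992230/190 = -388/3 + I*√505992230/190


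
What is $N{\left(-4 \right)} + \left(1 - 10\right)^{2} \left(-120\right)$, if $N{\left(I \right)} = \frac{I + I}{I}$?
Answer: $-9718$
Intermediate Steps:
$N{\left(I \right)} = 2$ ($N{\left(I \right)} = \frac{2 I}{I} = 2$)
$N{\left(-4 \right)} + \left(1 - 10\right)^{2} \left(-120\right) = 2 + \left(1 - 10\right)^{2} \left(-120\right) = 2 + \left(-9\right)^{2} \left(-120\right) = 2 + 81 \left(-120\right) = 2 - 9720 = -9718$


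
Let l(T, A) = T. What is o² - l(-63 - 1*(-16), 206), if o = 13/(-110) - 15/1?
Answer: 3334269/12100 ≈ 275.56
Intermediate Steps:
o = -1663/110 (o = 13*(-1/110) - 15*1 = -13/110 - 15 = -1663/110 ≈ -15.118)
o² - l(-63 - 1*(-16), 206) = (-1663/110)² - (-63 - 1*(-16)) = 2765569/12100 - (-63 + 16) = 2765569/12100 - 1*(-47) = 2765569/12100 + 47 = 3334269/12100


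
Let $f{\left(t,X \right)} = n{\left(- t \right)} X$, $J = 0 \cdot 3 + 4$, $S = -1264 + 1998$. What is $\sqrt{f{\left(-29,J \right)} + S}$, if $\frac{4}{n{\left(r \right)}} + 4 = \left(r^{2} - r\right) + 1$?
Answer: $\frac{\sqrt{480401998}}{809} \approx 27.093$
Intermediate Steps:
$n{\left(r \right)} = \frac{4}{-3 + r^{2} - r}$ ($n{\left(r \right)} = \frac{4}{-4 + \left(\left(r^{2} - r\right) + 1\right)} = \frac{4}{-4 + \left(1 + r^{2} - r\right)} = \frac{4}{-3 + r^{2} - r}$)
$S = 734$
$J = 4$ ($J = 0 + 4 = 4$)
$f{\left(t,X \right)} = \frac{4 X}{-3 + t + t^{2}}$ ($f{\left(t,X \right)} = \frac{4}{-3 + \left(- t\right)^{2} - - t} X = \frac{4}{-3 + t^{2} + t} X = \frac{4}{-3 + t + t^{2}} X = \frac{4 X}{-3 + t + t^{2}}$)
$\sqrt{f{\left(-29,J \right)} + S} = \sqrt{4 \cdot 4 \frac{1}{-3 - 29 + \left(-29\right)^{2}} + 734} = \sqrt{4 \cdot 4 \frac{1}{-3 - 29 + 841} + 734} = \sqrt{4 \cdot 4 \cdot \frac{1}{809} + 734} = \sqrt{\frac{16}{809} + 734} = \sqrt{\frac{593822}{809}} = \frac{\sqrt{480401998}}{809}$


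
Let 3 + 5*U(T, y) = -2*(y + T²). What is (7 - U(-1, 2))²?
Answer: 1936/25 ≈ 77.440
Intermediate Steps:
U(T, y) = -⅗ - 2*y/5 - 2*T²/5 (U(T, y) = -⅗ + (-2*(y + T²))/5 = -⅗ + (-2*y - 2*T²)/5 = -⅗ + (-2*y/5 - 2*T²/5) = -⅗ - 2*y/5 - 2*T²/5)
(7 - U(-1, 2))² = (7 - (-⅗ - ⅖*2 - ⅖*(-1)²))² = (7 - (-⅗ - ⅘ - ⅖*1))² = (7 - (-⅗ - ⅘ - ⅖))² = (7 - 1*(-9/5))² = (7 + 9/5)² = (44/5)² = 1936/25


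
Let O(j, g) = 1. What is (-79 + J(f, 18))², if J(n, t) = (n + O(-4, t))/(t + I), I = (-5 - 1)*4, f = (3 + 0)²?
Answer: 58564/9 ≈ 6507.1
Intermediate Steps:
f = 9 (f = 3² = 9)
I = -24 (I = -6*4 = -24)
J(n, t) = (1 + n)/(-24 + t) (J(n, t) = (n + 1)/(t - 24) = (1 + n)/(-24 + t))
(-79 + J(f, 18))² = (-79 + (1 + 9)/(-24 + 18))² = (-79 + 10/(-6))² = (-79 - ⅙*10)² = (-79 - 5/3)² = (-242/3)² = 58564/9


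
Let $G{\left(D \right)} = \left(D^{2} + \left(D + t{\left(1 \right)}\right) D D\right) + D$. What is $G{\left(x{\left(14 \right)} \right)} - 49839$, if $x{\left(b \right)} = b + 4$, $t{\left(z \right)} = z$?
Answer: $-43341$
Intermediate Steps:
$x{\left(b \right)} = 4 + b$
$G{\left(D \right)} = D + D^{2} + D^{2} \left(1 + D\right)$ ($G{\left(D \right)} = \left(D^{2} + \left(D + 1\right) D D\right) + D = \left(D^{2} + \left(1 + D\right) D D\right) + D = \left(D^{2} + D \left(1 + D\right) D\right) + D = \left(D^{2} + D^{2} \left(1 + D\right)\right) + D = D + D^{2} + D^{2} \left(1 + D\right)$)
$G{\left(x{\left(14 \right)} \right)} - 49839 = \left(4 + 14\right) \left(1 + \left(4 + 14\right)^{2} + 2 \left(4 + 14\right)\right) - 49839 = 18 \left(1 + 18^{2} + 2 \cdot 18\right) - 49839 = 18 \left(1 + 324 + 36\right) - 49839 = 18 \cdot 361 - 49839 = 6498 - 49839 = -43341$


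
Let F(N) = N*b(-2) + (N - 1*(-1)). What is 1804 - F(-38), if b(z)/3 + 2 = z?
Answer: 1385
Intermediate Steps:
b(z) = -6 + 3*z
F(N) = 1 - 11*N (F(N) = N*(-6 + 3*(-2)) + (N - 1*(-1)) = N*(-6 - 6) + (N + 1) = N*(-12) + (1 + N) = -12*N + (1 + N) = 1 - 11*N)
1804 - F(-38) = 1804 - (1 - 11*(-38)) = 1804 - (1 + 418) = 1804 - 1*419 = 1804 - 419 = 1385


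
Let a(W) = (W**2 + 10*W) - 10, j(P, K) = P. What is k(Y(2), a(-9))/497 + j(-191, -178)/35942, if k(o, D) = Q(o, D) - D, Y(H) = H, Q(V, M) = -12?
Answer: 22381/2551882 ≈ 0.0087704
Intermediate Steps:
a(W) = -10 + W**2 + 10*W
k(o, D) = -12 - D
k(Y(2), a(-9))/497 + j(-191, -178)/35942 = (-12 - (-10 + (-9)**2 + 10*(-9)))/497 - 191/35942 = (-12 - (-10 + 81 - 90))*(1/497) - 191*1/35942 = (-12 - 1*(-19))*(1/497) - 191/35942 = (-12 + 19)*(1/497) - 191/35942 = 7*(1/497) - 191/35942 = 1/71 - 191/35942 = 22381/2551882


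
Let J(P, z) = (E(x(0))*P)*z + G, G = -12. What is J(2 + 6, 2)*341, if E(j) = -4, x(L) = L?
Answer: -25916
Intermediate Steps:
J(P, z) = -12 - 4*P*z (J(P, z) = (-4*P)*z - 12 = -4*P*z - 12 = -12 - 4*P*z)
J(2 + 6, 2)*341 = (-12 - 4*(2 + 6)*2)*341 = (-12 - 4*8*2)*341 = (-12 - 64)*341 = -76*341 = -25916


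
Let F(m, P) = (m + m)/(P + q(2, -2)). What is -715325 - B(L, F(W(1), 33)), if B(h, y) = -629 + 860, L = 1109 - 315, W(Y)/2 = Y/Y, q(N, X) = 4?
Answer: -715556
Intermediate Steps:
W(Y) = 2 (W(Y) = 2*(Y/Y) = 2*1 = 2)
L = 794
F(m, P) = 2*m/(4 + P) (F(m, P) = (m + m)/(P + 4) = (2*m)/(4 + P) = 2*m/(4 + P))
B(h, y) = 231
-715325 - B(L, F(W(1), 33)) = -715325 - 1*231 = -715325 - 231 = -715556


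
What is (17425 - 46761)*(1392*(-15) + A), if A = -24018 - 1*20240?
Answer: 1910888368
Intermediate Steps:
A = -44258 (A = -24018 - 20240 = -44258)
(17425 - 46761)*(1392*(-15) + A) = (17425 - 46761)*(1392*(-15) - 44258) = -29336*(-20880 - 44258) = -29336*(-65138) = 1910888368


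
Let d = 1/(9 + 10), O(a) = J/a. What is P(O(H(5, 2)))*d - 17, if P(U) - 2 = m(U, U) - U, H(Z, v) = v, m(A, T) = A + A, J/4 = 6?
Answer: -309/19 ≈ -16.263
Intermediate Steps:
J = 24 (J = 4*6 = 24)
m(A, T) = 2*A
O(a) = 24/a
d = 1/19 ≈ 0.052632
P(U) = 2 + U (P(U) = 2 + (2*U - U) = 2 + U)
P(O(H(5, 2)))*d - 17 = (2 + 24/2)*(1/19) - 17 = (2 + 24*(½))*(1/19) - 17 = (2 + 12)*(1/19) - 17 = 14*(1/19) - 17 = 14/19 - 17 = -309/19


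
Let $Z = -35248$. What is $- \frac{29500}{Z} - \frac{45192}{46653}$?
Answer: $- \frac{18055343}{137035412} \approx -0.13176$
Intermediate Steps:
$- \frac{29500}{Z} - \frac{45192}{46653} = - \frac{29500}{-35248} - \frac{45192}{46653} = \left(-29500\right) \left(- \frac{1}{35248}\right) - \frac{15064}{15551} = \frac{7375}{8812} - \frac{15064}{15551} = - \frac{18055343}{137035412}$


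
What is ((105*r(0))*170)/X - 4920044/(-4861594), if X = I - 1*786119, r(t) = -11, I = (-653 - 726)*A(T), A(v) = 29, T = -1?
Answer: 83651192179/66936856989 ≈ 1.2497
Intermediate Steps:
I = -39991 (I = (-653 - 726)*29 = -1379*29 = -39991)
X = -826110 (X = -39991 - 1*786119 = -39991 - 786119 = -826110)
((105*r(0))*170)/X - 4920044/(-4861594) = ((105*(-11))*170)/(-826110) - 4920044/(-4861594) = -1155*170*(-1/826110) - 4920044*(-1/4861594) = -196350*(-1/826110) + 2460022/2430797 = 6545/27537 + 2460022/2430797 = 83651192179/66936856989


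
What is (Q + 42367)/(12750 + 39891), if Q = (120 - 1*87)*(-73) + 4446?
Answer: 44404/52641 ≈ 0.84352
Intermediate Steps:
Q = 2037 (Q = (120 - 87)*(-73) + 4446 = 33*(-73) + 4446 = -2409 + 4446 = 2037)
(Q + 42367)/(12750 + 39891) = (2037 + 42367)/(12750 + 39891) = 44404/52641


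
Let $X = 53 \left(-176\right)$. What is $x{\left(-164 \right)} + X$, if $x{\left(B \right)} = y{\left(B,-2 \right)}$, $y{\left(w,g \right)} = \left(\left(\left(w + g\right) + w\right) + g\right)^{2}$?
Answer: $100896$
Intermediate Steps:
$y{\left(w,g \right)} = \left(2 g + 2 w\right)^{2}$ ($y{\left(w,g \right)} = \left(\left(\left(g + w\right) + w\right) + g\right)^{2} = \left(\left(g + 2 w\right) + g\right)^{2} = \left(2 g + 2 w\right)^{2}$)
$X = -9328$
$x{\left(B \right)} = 4 \left(-2 + B\right)^{2}$
$x{\left(-164 \right)} + X = 4 \left(-2 - 164\right)^{2} - 9328 = 4 \left(-166\right)^{2} - 9328 = 4 \cdot 27556 - 9328 = 110224 - 9328 = 100896$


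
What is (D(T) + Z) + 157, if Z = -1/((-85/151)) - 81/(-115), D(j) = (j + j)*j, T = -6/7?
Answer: 3083645/19159 ≈ 160.95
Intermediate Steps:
T = -6/7 (T = -6*⅐ = -6/7 ≈ -0.85714)
D(j) = 2*j² (D(j) = (2*j)*j = 2*j²)
Z = 970/391 (Z = -1/((-85*1/151)) - 81*(-1/115) = -1/(-85/151) + 81/115 = -1*(-151/85) + 81/115 = 151/85 + 81/115 = 970/391 ≈ 2.4808)
(D(T) + Z) + 157 = (2*(-6/7)² + 970/391) + 157 = (2*(36/49) + 970/391) + 157 = (72/49 + 970/391) + 157 = 75682/19159 + 157 = 3083645/19159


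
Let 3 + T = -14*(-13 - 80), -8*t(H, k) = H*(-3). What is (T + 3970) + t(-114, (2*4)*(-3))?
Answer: 20905/4 ≈ 5226.3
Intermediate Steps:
t(H, k) = 3*H/8 (t(H, k) = -H*(-3)/8 = -(-3)*H/8 = 3*H/8)
T = 1299 (T = -3 - 14*(-13 - 80) = -3 - 14*(-93) = -3 + 1302 = 1299)
(T + 3970) + t(-114, (2*4)*(-3)) = (1299 + 3970) + (3/8)*(-114) = 5269 - 171/4 = 20905/4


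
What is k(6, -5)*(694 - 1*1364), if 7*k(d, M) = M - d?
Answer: 7370/7 ≈ 1052.9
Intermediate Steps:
k(d, M) = -d/7 + M/7 (k(d, M) = (M - d)/7 = -d/7 + M/7)
k(6, -5)*(694 - 1*1364) = (-⅐*6 + (⅐)*(-5))*(694 - 1*1364) = (-6/7 - 5/7)*(694 - 1364) = -11/7*(-670) = 7370/7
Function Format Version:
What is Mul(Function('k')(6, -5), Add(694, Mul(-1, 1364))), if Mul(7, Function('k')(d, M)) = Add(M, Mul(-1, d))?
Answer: Rational(7370, 7) ≈ 1052.9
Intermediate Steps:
Function('k')(d, M) = Add(Mul(Rational(-1, 7), d), Mul(Rational(1, 7), M)) (Function('k')(d, M) = Mul(Rational(1, 7), Add(M, Mul(-1, d))) = Add(Mul(Rational(-1, 7), d), Mul(Rational(1, 7), M)))
Mul(Function('k')(6, -5), Add(694, Mul(-1, 1364))) = Mul(Add(Mul(Rational(-1, 7), 6), Mul(Rational(1, 7), -5)), Add(694, Mul(-1, 1364))) = Mul(Add(Rational(-6, 7), Rational(-5, 7)), Add(694, -1364)) = Mul(Rational(-11, 7), -670) = Rational(7370, 7)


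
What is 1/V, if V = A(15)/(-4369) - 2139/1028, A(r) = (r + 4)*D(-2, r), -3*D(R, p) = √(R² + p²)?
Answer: -5719318092/11899087217 - 3984528*√229/11899087217 ≈ -0.48572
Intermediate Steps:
D(R, p) = -√(R² + p²)/3
A(r) = -√(4 + r²)*(4 + r)/3 (A(r) = (r + 4)*(-√((-2)² + r²)/3) = (4 + r)*(-√(4 + r²)/3) = -√(4 + r²)*(4 + r)/3)
V = -2139/1028 + 19*√229/13107 (V = (√(4 + 15²)*(-4 - 1*15)/3)/(-4369) - 2139/1028 = (√(4 + 225)*(-4 - 15)/3)*(-1/4369) - 2139*1/1028 = ((⅓)*√229*(-19))*(-1/4369) - 2139/1028 = -19*√229/3*(-1/4369) - 2139/1028 = 19*√229/13107 - 2139/1028 = -2139/1028 + 19*√229/13107 ≈ -2.0588)
1/V = 1/(-2139/1028 + 19*√229/13107)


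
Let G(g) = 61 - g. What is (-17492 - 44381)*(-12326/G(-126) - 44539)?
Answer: 516090055887/187 ≈ 2.7598e+9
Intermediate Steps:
(-17492 - 44381)*(-12326/G(-126) - 44539) = (-17492 - 44381)*(-12326/(61 - 1*(-126)) - 44539) = -61873*(-12326/(61 + 126) - 44539) = -61873*(-12326/187 - 44539) = -61873*(-8341119/187) = 516090055887/187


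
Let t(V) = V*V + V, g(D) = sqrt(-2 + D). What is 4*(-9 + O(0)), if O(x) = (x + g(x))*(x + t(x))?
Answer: -36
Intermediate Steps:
t(V) = V + V**2 (t(V) = V**2 + V = V + V**2)
O(x) = (x + sqrt(-2 + x))*(x + x*(1 + x))
4*(-9 + O(0)) = 4*(-9 + 0*(0 + sqrt(-2 + 0) + 0*(1 + 0) + sqrt(-2 + 0)*(1 + 0))) = 4*(-9 + 0*(0 + sqrt(-2) + 0*1 + sqrt(-2)*1)) = 4*(-9 + 0*(0 + I*sqrt(2) + 0 + (I*sqrt(2))*1)) = 4*(-9 + 0*(0 + I*sqrt(2) + 0 + I*sqrt(2))) = 4*(-9 + 0*(2*I*sqrt(2))) = 4*(-9 + 0) = 4*(-9) = -36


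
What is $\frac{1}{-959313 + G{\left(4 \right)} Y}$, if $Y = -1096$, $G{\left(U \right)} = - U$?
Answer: $- \frac{1}{954929} \approx -1.0472 \cdot 10^{-6}$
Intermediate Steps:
$\frac{1}{-959313 + G{\left(4 \right)} Y} = \frac{1}{-959313 + \left(-1\right) 4 \left(-1096\right)} = \frac{1}{-959313 - -4384} = \frac{1}{-959313 + 4384} = \frac{1}{-954929} = - \frac{1}{954929}$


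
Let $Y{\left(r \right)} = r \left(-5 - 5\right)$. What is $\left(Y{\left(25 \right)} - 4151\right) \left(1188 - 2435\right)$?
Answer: $5488047$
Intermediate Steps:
$Y{\left(r \right)} = - 10 r$ ($Y{\left(r \right)} = r \left(-10\right) = - 10 r$)
$\left(Y{\left(25 \right)} - 4151\right) \left(1188 - 2435\right) = \left(\left(-10\right) 25 - 4151\right) \left(1188 - 2435\right) = \left(-250 - 4151\right) \left(-1247\right) = \left(-4401\right) \left(-1247\right) = 5488047$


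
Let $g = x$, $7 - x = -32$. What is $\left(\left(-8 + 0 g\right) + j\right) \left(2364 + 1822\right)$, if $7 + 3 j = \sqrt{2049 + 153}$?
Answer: $- \frac{129766}{3} + \frac{4186 \sqrt{2202}}{3} \approx 22221.0$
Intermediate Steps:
$x = 39$ ($x = 7 - -32 = 7 + 32 = 39$)
$g = 39$
$j = - \frac{7}{3} + \frac{\sqrt{2202}}{3}$ ($j = - \frac{7}{3} + \frac{\sqrt{2049 + 153}}{3} = - \frac{7}{3} + \frac{\sqrt{2202}}{3} \approx 13.308$)
$\left(\left(-8 + 0 g\right) + j\right) \left(2364 + 1822\right) = \left(\left(-8 + 0 \cdot 39\right) - \left(\frac{7}{3} - \frac{\sqrt{2202}}{3}\right)\right) \left(2364 + 1822\right) = \left(\left(-8 + 0\right) - \left(\frac{7}{3} - \frac{\sqrt{2202}}{3}\right)\right) 4186 = \left(-8 - \left(\frac{7}{3} - \frac{\sqrt{2202}}{3}\right)\right) 4186 = \left(- \frac{31}{3} + \frac{\sqrt{2202}}{3}\right) 4186 = - \frac{129766}{3} + \frac{4186 \sqrt{2202}}{3}$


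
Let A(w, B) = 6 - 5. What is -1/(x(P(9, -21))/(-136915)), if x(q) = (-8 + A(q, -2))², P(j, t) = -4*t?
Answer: 136915/49 ≈ 2794.2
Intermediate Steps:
A(w, B) = 1
x(q) = 49 (x(q) = (-8 + 1)² = (-7)² = 49)
-1/(x(P(9, -21))/(-136915)) = -1/(49/(-136915)) = -1/(49*(-1/136915)) = -1/(-49/136915) = -1*(-136915/49) = 136915/49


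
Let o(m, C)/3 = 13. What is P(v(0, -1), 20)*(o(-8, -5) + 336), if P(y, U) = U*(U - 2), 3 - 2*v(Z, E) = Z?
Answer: 135000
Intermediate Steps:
v(Z, E) = 3/2 - Z/2
P(y, U) = U*(-2 + U)
o(m, C) = 39 (o(m, C) = 3*13 = 39)
P(v(0, -1), 20)*(o(-8, -5) + 336) = (20*(-2 + 20))*(39 + 336) = (20*18)*375 = 360*375 = 135000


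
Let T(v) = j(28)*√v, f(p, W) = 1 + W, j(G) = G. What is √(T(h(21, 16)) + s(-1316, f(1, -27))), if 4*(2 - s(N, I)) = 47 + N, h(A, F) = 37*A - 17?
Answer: √(1277 + 224*√190)/2 ≈ 33.033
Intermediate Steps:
h(A, F) = -17 + 37*A
s(N, I) = -39/4 - N/4 (s(N, I) = 2 - (47 + N)/4 = 2 + (-47/4 - N/4) = -39/4 - N/4)
T(v) = 28*√v
√(T(h(21, 16)) + s(-1316, f(1, -27))) = √(28*√(-17 + 37*21) + (-39/4 - ¼*(-1316))) = √(28*√(-17 + 777) + (-39/4 + 329)) = √(28*√760 + 1277/4) = √(28*(2*√190) + 1277/4) = √(56*√190 + 1277/4) = √(1277/4 + 56*√190)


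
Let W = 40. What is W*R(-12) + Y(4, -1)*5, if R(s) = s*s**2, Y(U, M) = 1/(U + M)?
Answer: -207355/3 ≈ -69118.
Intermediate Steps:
Y(U, M) = 1/(M + U)
R(s) = s**3
W*R(-12) + Y(4, -1)*5 = 40*(-12)**3 + 5/(-1 + 4) = 40*(-1728) + 5/3 = -69120 + (1/3)*5 = -69120 + 5/3 = -207355/3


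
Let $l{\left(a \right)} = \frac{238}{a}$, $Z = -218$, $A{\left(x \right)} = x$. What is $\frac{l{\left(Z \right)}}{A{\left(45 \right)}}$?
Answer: $- \frac{119}{4905} \approx -0.024261$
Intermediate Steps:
$\frac{l{\left(Z \right)}}{A{\left(45 \right)}} = \frac{238 \frac{1}{-218}}{45} = 238 \left(- \frac{1}{218}\right) \frac{1}{45} = \left(- \frac{119}{109}\right) \frac{1}{45} = - \frac{119}{4905}$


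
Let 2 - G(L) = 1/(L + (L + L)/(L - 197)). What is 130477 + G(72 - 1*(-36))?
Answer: 1225980595/9396 ≈ 1.3048e+5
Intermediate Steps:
G(L) = 2 - 1/(L + 2*L/(-197 + L)) (G(L) = 2 - 1/(L + (L + L)/(L - 197)) = 2 - 1/(L + (2*L)/(-197 + L)) = 2 - 1/(L + 2*L/(-197 + L)))
130477 + G(72 - 1*(-36)) = 130477 + (197 - 391*(72 - 1*(-36)) + 2*(72 - 1*(-36))²)/((72 - 1*(-36))*(-195 + (72 - 1*(-36)))) = 130477 + (197 - 391*(72 + 36) + 2*(72 + 36)²)/((72 + 36)*(-195 + (72 + 36))) = 130477 + (197 - 391*108 + 2*108²)/(108*(-195 + 108)) = 130477 + (1/108)*(197 - 42228 + 2*11664)/(-87) = 130477 + (1/108)*(-1/87)*(197 - 42228 + 23328) = 130477 + (1/108)*(-1/87)*(-18703) = 130477 + 18703/9396 = 1225980595/9396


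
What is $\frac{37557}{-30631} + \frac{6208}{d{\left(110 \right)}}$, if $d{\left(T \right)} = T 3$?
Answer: $\frac{88881719}{5054115} \approx 17.586$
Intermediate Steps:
$d{\left(T \right)} = 3 T$
$\frac{37557}{-30631} + \frac{6208}{d{\left(110 \right)}} = \frac{37557}{-30631} + \frac{6208}{3 \cdot 110} = 37557 \left(- \frac{1}{30631}\right) + \frac{6208}{330} = - \frac{37557}{30631} + 6208 \cdot \frac{1}{330} = - \frac{37557}{30631} + \frac{3104}{165} = \frac{88881719}{5054115}$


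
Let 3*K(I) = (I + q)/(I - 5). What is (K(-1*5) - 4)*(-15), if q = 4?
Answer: 119/2 ≈ 59.500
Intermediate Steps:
K(I) = (4 + I)/(3*(-5 + I)) (K(I) = ((I + 4)/(I - 5))/3 = ((4 + I)/(-5 + I))/3 = (4 + I)/(3*(-5 + I)))
(K(-1*5) - 4)*(-15) = ((4 - 1*5)/(3*(-5 - 1*5)) - 4)*(-15) = ((4 - 5)/(3*(-5 - 5)) - 4)*(-15) = ((⅓)*(-1)/(-10) - 4)*(-15) = ((⅓)*(-⅒)*(-1) - 4)*(-15) = (1/30 - 4)*(-15) = -119/30*(-15) = 119/2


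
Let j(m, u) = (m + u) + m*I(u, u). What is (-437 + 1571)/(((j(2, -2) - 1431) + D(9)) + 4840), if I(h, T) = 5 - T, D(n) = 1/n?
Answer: 5103/15404 ≈ 0.33128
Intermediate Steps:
j(m, u) = m + u + m*(5 - u) (j(m, u) = (m + u) + m*(5 - u) = m + u + m*(5 - u))
(-437 + 1571)/(((j(2, -2) - 1431) + D(9)) + 4840) = (-437 + 1571)/((((2 - 2 - 1*2*(-5 - 2)) - 1431) + 1/9) + 4840) = 1134/((((2 - 2 - 1*2*(-7)) - 1431) + ⅑) + 4840) = 1134/((((2 - 2 + 14) - 1431) + ⅑) + 4840) = 1134/(((14 - 1431) + ⅑) + 4840) = 1134/((-1417 + ⅑) + 4840) = 1134/(-12752/9 + 4840) = 1134/(30808/9) = 1134*(9/30808) = 5103/15404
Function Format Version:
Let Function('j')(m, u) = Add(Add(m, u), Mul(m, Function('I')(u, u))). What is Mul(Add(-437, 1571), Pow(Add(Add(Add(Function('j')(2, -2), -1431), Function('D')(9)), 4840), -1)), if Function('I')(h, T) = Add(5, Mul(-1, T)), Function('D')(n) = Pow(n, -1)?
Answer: Rational(5103, 15404) ≈ 0.33128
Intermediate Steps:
Function('j')(m, u) = Add(m, u, Mul(m, Add(5, Mul(-1, u)))) (Function('j')(m, u) = Add(Add(m, u), Mul(m, Add(5, Mul(-1, u)))) = Add(m, u, Mul(m, Add(5, Mul(-1, u)))))
Mul(Add(-437, 1571), Pow(Add(Add(Add(Function('j')(2, -2), -1431), Function('D')(9)), 4840), -1)) = Mul(Add(-437, 1571), Pow(Add(Add(Add(Add(2, -2, Mul(-1, 2, Add(-5, -2))), -1431), Pow(9, -1)), 4840), -1)) = Mul(1134, Pow(Add(Add(Add(Add(2, -2, Mul(-1, 2, -7)), -1431), Rational(1, 9)), 4840), -1)) = Mul(1134, Pow(Add(Add(Add(Add(2, -2, 14), -1431), Rational(1, 9)), 4840), -1)) = Mul(1134, Pow(Add(Add(Add(14, -1431), Rational(1, 9)), 4840), -1)) = Mul(1134, Pow(Add(Add(-1417, Rational(1, 9)), 4840), -1)) = Mul(1134, Pow(Add(Rational(-12752, 9), 4840), -1)) = Mul(1134, Pow(Rational(30808, 9), -1)) = Mul(1134, Rational(9, 30808)) = Rational(5103, 15404)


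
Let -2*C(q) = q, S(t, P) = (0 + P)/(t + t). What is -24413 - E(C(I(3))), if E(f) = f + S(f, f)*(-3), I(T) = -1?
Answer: -24412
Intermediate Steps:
S(t, P) = P/(2*t) (S(t, P) = P/((2*t)) = P*(1/(2*t)) = P/(2*t))
C(q) = -q/2
E(f) = -3/2 + f (E(f) = f + (f/(2*f))*(-3) = f + (½)*(-3) = f - 3/2 = -3/2 + f)
-24413 - E(C(I(3))) = -24413 - (-3/2 - ½*(-1)) = -24413 - (-3/2 + ½) = -24413 - 1*(-1) = -24413 + 1 = -24412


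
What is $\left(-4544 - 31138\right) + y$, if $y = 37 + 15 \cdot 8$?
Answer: $-35525$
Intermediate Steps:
$y = 157$ ($y = 37 + 120 = 157$)
$\left(-4544 - 31138\right) + y = \left(-4544 - 31138\right) + 157 = -35682 + 157 = -35525$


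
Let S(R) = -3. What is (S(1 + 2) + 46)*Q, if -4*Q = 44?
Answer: -473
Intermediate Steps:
Q = -11 (Q = -¼*44 = -11)
(S(1 + 2) + 46)*Q = (-3 + 46)*(-11) = 43*(-11) = -473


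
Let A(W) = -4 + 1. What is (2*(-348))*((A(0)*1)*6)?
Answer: 12528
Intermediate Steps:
A(W) = -3
(2*(-348))*((A(0)*1)*6) = (2*(-348))*(-3*1*6) = -(-2088)*6 = -696*(-18) = 12528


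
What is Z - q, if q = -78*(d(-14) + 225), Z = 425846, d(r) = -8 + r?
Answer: 441680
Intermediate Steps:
q = -15834 (q = -78*((-8 - 14) + 225) = -78*(-22 + 225) = -78*203 = -15834)
Z - q = 425846 - 1*(-15834) = 425846 + 15834 = 441680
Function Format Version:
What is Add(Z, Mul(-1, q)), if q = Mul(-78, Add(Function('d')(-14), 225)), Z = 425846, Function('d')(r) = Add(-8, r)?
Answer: 441680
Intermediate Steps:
q = -15834 (q = Mul(-78, Add(Add(-8, -14), 225)) = Mul(-78, Add(-22, 225)) = Mul(-78, 203) = -15834)
Add(Z, Mul(-1, q)) = Add(425846, Mul(-1, -15834)) = Add(425846, 15834) = 441680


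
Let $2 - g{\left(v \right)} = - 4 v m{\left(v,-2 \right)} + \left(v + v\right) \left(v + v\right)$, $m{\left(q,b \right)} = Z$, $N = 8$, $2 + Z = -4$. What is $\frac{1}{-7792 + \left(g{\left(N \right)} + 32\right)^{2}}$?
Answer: $\frac{1}{163604} \approx 6.1123 \cdot 10^{-6}$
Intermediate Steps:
$Z = -6$ ($Z = -2 - 4 = -6$)
$m{\left(q,b \right)} = -6$
$g{\left(v \right)} = 2 - 24 v - 4 v^{2}$ ($g{\left(v \right)} = 2 - \left(- 4 v \left(-6\right) + \left(v + v\right) \left(v + v\right)\right) = 2 - \left(24 v + 2 v 2 v\right) = 2 - \left(24 v + 4 v^{2}\right) = 2 - \left(4 v^{2} + 24 v\right) = 2 - 24 v - 4 v^{2}$)
$\frac{1}{-7792 + \left(g{\left(N \right)} + 32\right)^{2}} = \frac{1}{-7792 + \left(\left(2 - 192 - 4 \cdot 8^{2}\right) + 32\right)^{2}} = \frac{1}{-7792 + \left(\left(2 - 192 - 256\right) + 32\right)^{2}} = \frac{1}{-7792 + \left(-446 + 32\right)^{2}} = \frac{1}{-7792 + \left(-414\right)^{2}} = \frac{1}{-7792 + 171396} = \frac{1}{163604}$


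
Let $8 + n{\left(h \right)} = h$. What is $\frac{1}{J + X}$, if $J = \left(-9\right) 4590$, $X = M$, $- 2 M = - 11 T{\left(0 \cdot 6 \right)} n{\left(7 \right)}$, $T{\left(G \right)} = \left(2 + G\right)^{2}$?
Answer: $- \frac{1}{41332} \approx -2.4194 \cdot 10^{-5}$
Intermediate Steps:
$n{\left(h \right)} = -8 + h$
$M = -22$ ($M = - \frac{- 11 \left(2 + 0 \cdot 6\right)^{2} \left(-8 + 7\right)}{2} = - \frac{- 11 \left(2 + 0\right)^{2} \left(-1\right)}{2} = - \frac{- 11 \cdot 2^{2} \left(-1\right)}{2} = - \frac{\left(-11\right) 4 \left(-1\right)}{2} = - \frac{\left(-44\right) \left(-1\right)}{2} = \left(- \frac{1}{2}\right) 44 = -22$)
$X = -22$
$J = -41310$
$\frac{1}{J + X} = \frac{1}{-41310 - 22} = \frac{1}{-41332} = - \frac{1}{41332}$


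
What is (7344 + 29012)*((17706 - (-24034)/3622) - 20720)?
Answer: -198007027972/1811 ≈ -1.0934e+8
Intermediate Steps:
(7344 + 29012)*((17706 - (-24034)/3622) - 20720) = 36356*((17706 - (-24034)/3622) - 20720) = 36356*((17706 - 1*(-12017/1811)) - 20720) = 36356*((17706 + 12017/1811) - 20720) = 36356*(32077583/1811 - 20720) = 36356*(-5446337/1811) = -198007027972/1811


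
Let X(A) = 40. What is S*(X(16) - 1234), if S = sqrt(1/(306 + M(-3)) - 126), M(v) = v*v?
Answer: -398*I*sqrt(1389115)/35 ≈ -13402.0*I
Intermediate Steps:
M(v) = v**2
S = I*sqrt(1389115)/105 (S = sqrt(1/(306 + (-3)**2) - 126) = sqrt(1/(306 + 9) - 126) = sqrt(1/315 - 126) = sqrt(-39689/315) = I*sqrt(1389115)/105 ≈ 11.225*I)
S*(X(16) - 1234) = (I*sqrt(1389115)/105)*(40 - 1234) = (I*sqrt(1389115)/105)*(-1194) = -398*I*sqrt(1389115)/35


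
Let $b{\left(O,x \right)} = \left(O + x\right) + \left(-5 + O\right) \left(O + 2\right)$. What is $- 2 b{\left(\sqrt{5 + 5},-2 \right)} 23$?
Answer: $92 + 92 \sqrt{10} \approx 382.93$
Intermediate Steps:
$b{\left(O,x \right)} = O + x + \left(-5 + O\right) \left(2 + O\right)$ ($b{\left(O,x \right)} = \left(O + x\right) + \left(-5 + O\right) \left(2 + O\right) = O + x + \left(-5 + O\right) \left(2 + O\right)$)
$- 2 b{\left(\sqrt{5 + 5},-2 \right)} 23 = - 2 \left(-10 - 2 + \left(\sqrt{5 + 5}\right)^{2} - 2 \sqrt{5 + 5}\right) 23 = - 2 \left(-10 - 2 + \left(\sqrt{10}\right)^{2} - 2 \sqrt{10}\right) 23 = - 2 \left(-10 - 2 + 10 - 2 \sqrt{10}\right) 23 = - 2 \left(-2 - 2 \sqrt{10}\right) 23 = \left(4 + 4 \sqrt{10}\right) 23 = 92 + 92 \sqrt{10}$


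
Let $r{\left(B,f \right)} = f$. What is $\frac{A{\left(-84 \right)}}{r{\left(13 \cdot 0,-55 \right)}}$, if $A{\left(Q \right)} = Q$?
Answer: $\frac{84}{55} \approx 1.5273$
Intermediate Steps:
$\frac{A{\left(-84 \right)}}{r{\left(13 \cdot 0,-55 \right)}} = - \frac{84}{-55} = \left(-84\right) \left(- \frac{1}{55}\right) = \frac{84}{55}$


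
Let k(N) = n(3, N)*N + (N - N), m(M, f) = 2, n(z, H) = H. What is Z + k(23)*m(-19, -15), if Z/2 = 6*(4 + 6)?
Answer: 1178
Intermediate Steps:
Z = 120 (Z = 2*(6*(4 + 6)) = 2*(6*10) = 2*60 = 120)
k(N) = N² (k(N) = N*N + (N - N) = N² + 0 = N²)
Z + k(23)*m(-19, -15) = 120 + 23²*2 = 120 + 529*2 = 120 + 1058 = 1178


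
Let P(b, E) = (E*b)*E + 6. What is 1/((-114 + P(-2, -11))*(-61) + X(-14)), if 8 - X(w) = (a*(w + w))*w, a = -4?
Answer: 1/22926 ≈ 4.3619e-5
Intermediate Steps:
P(b, E) = 6 + b*E² (P(b, E) = b*E² + 6 = 6 + b*E²)
X(w) = 8 + 8*w² (X(w) = 8 - (-4*(w + w))*w = 8 - (-8*w)*w = 8 - (-8)*w² = 8 + 8*w²)
1/((-114 + P(-2, -11))*(-61) + X(-14)) = 1/((-114 + (6 - 2*(-11)²))*(-61) + (8 + 8*(-14)²)) = 1/((-114 + (6 - 2*121))*(-61) + (8 + 8*196)) = 1/((-114 + (6 - 242))*(-61) + (8 + 1568)) = 1/((-114 - 236)*(-61) + 1576) = 1/(-350*(-61) + 1576) = 1/(21350 + 1576) = 1/22926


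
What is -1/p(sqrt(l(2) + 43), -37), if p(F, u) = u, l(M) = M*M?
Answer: 1/37 ≈ 0.027027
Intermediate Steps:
l(M) = M**2
-1/p(sqrt(l(2) + 43), -37) = -1/(-37) = -1*(-1/37) = 1/37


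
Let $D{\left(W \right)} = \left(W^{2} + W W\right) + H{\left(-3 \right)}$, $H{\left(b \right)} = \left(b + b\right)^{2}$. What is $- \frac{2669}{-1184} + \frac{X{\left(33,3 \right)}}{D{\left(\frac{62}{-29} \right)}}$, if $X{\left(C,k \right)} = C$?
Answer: $\frac{33546367}{11237344} \approx 2.9853$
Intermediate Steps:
$H{\left(b \right)} = 4 b^{2}$ ($H{\left(b \right)} = \left(2 b\right)^{2} = 4 b^{2}$)
$D{\left(W \right)} = 36 + 2 W^{2}$ ($D{\left(W \right)} = \left(W^{2} + W W\right) + 4 \left(-3\right)^{2} = \left(W^{2} + W^{2}\right) + 4 \cdot 9 = 2 W^{2} + 36 = 36 + 2 W^{2}$)
$- \frac{2669}{-1184} + \frac{X{\left(33,3 \right)}}{D{\left(\frac{62}{-29} \right)}} = - \frac{2669}{-1184} + \frac{33}{36 + 2 \left(\frac{62}{-29}\right)^{2}} = \left(-2669\right) \left(- \frac{1}{1184}\right) + \frac{33}{36 + 2 \left(62 \left(- \frac{1}{29}\right)\right)^{2}} = \frac{2669}{1184} + \frac{33}{36 + 2 \left(- \frac{62}{29}\right)^{2}} = \frac{2669}{1184} + \frac{33}{36 + 2 \cdot \frac{3844}{841}} = \frac{2669}{1184} + \frac{33}{36 + \frac{7688}{841}} = \frac{2669}{1184} + \frac{33}{\frac{37964}{841}} = \frac{2669}{1184} + 33 \cdot \frac{841}{37964} = \frac{2669}{1184} + \frac{27753}{37964} = \frac{33546367}{11237344}$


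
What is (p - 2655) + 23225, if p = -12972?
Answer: 7598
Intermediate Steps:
(p - 2655) + 23225 = (-12972 - 2655) + 23225 = -15627 + 23225 = 7598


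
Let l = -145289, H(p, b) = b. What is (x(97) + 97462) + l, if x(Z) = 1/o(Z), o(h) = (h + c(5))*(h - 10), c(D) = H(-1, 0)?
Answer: -403612052/8439 ≈ -47827.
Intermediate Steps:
c(D) = 0
o(h) = h*(-10 + h) (o(h) = (h + 0)*(h - 10) = h*(-10 + h))
x(Z) = 1/(Z*(-10 + Z))
(x(97) + 97462) + l = (1/(97*(-10 + 97)) + 97462) - 145289 = ((1/97)/87 + 97462) - 145289 = ((1/97)*(1/87) + 97462) - 145289 = (1/8439 + 97462) - 145289 = 822481819/8439 - 145289 = -403612052/8439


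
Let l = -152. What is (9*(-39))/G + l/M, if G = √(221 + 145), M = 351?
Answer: -152/351 - 117*√366/122 ≈ -18.780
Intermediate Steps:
G = √366 ≈ 19.131
(9*(-39))/G + l/M = (9*(-39))/(√366) - 152/351 = -117*√366/122 - 152*1/351 = -117*√366/122 - 152/351 = -152/351 - 117*√366/122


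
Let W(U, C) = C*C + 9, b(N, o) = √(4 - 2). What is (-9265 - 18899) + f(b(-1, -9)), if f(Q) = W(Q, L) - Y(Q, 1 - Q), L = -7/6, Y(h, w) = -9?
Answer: -1013207/36 ≈ -28145.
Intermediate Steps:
L = -7/6 (L = -7*⅙ = -7/6 ≈ -1.1667)
b(N, o) = √2
W(U, C) = 9 + C² (W(U, C) = C² + 9 = 9 + C²)
f(Q) = 697/36 (f(Q) = (9 + (-7/6)²) - 1*(-9) = (9 + 49/36) + 9 = 373/36 + 9 = 697/36)
(-9265 - 18899) + f(b(-1, -9)) = (-9265 - 18899) + 697/36 = -28164 + 697/36 = -1013207/36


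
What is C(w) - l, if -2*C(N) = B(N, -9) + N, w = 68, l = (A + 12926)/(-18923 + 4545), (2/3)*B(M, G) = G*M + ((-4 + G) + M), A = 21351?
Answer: 11103669/28756 ≈ 386.13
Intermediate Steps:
B(M, G) = -6 + 3*G/2 + 3*M/2 + 3*G*M/2 (B(M, G) = 3*(G*M + ((-4 + G) + M))/2 = 3*(G*M + (-4 + G + M))/2 = 3*(-4 + G + M + G*M)/2 = -6 + 3*G/2 + 3*M/2 + 3*G*M/2)
l = -34277/14378 (l = (21351 + 12926)/(-18923 + 4545) = 34277/(-14378) = 34277*(-1/14378) = -34277/14378 ≈ -2.3840)
C(N) = 39/4 + 11*N/2 (C(N) = -((-6 + (3/2)*(-9) + 3*N/2 + (3/2)*(-9)*N) + N)/2 = -((-6 - 27/2 + 3*N/2 - 27*N/2) + N)/2 = -((-39/2 - 12*N) + N)/2 = -(-39/2 - 11*N)/2 = 39/4 + 11*N/2)
C(w) - l = (39/4 + (11/2)*68) - 1*(-34277/14378) = (39/4 + 374) + 34277/14378 = 1535/4 + 34277/14378 = 11103669/28756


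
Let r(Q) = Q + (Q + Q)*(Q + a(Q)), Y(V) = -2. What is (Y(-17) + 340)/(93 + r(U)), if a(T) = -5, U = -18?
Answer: 338/903 ≈ 0.37431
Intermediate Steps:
r(Q) = Q + 2*Q*(-5 + Q) (r(Q) = Q + (Q + Q)*(Q - 5) = Q + (2*Q)*(-5 + Q) = Q + 2*Q*(-5 + Q))
(Y(-17) + 340)/(93 + r(U)) = (-2 + 340)/(93 - 18*(-9 + 2*(-18))) = 338/(93 - 18*(-9 - 36)) = 338/(93 - 18*(-45)) = 338/(93 + 810) = 338/903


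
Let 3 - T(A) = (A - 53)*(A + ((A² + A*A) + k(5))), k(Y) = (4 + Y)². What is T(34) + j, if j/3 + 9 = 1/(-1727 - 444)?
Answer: 100059216/2171 ≈ 46089.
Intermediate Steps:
j = -58620/2171 (j = -27 + 3/(-1727 - 444) = -27 + 3/(-2171) = -27 + 3*(-1/2171) = -27 - 3/2171 = -58620/2171 ≈ -27.001)
T(A) = 3 - (-53 + A)*(81 + A + 2*A²) (T(A) = 3 - (A - 53)*(A + ((A² + A*A) + (4 + 5)²)) = 3 - (-53 + A)*(A + ((A² + A²) + 9²)) = 3 - (-53 + A)*(A + (2*A² + 81)) = 3 - (-53 + A)*(A + (81 + 2*A²)) = 3 - (-53 + A)*(81 + A + 2*A²))
T(34) + j = (4296 - 28*34 - 2*34³ + 105*34²) - 58620/2171 = (4296 - 952 - 2*39304 + 105*1156) - 58620/2171 = (4296 - 952 - 78608 + 121380) - 58620/2171 = 46116 - 58620/2171 = 100059216/2171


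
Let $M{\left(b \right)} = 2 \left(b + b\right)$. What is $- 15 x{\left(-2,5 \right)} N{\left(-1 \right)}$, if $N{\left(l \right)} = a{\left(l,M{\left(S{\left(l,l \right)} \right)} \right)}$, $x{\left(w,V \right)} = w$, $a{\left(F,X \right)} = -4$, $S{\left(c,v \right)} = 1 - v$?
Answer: $-120$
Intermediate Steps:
$M{\left(b \right)} = 4 b$ ($M{\left(b \right)} = 2 \cdot 2 b = 4 b$)
$N{\left(l \right)} = -4$
$- 15 x{\left(-2,5 \right)} N{\left(-1 \right)} = \left(-15\right) \left(-2\right) \left(-4\right) = 30 \left(-4\right) = -120$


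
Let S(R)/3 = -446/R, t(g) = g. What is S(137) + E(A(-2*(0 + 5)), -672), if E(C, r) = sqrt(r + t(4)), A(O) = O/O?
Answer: -1338/137 + 2*I*sqrt(167) ≈ -9.7664 + 25.846*I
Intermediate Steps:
A(O) = 1
S(R) = -1338/R (S(R) = 3*(-446/R) = -1338/R)
E(C, r) = sqrt(4 + r) (E(C, r) = sqrt(r + 4) = sqrt(4 + r))
S(137) + E(A(-2*(0 + 5)), -672) = -1338/137 + sqrt(4 - 672) = -1338*1/137 + sqrt(-668) = -1338/137 + 2*I*sqrt(167)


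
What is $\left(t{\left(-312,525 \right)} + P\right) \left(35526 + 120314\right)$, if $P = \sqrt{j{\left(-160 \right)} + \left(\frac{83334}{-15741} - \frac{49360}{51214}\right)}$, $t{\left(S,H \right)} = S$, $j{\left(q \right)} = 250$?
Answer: $-48622080 + \frac{311680 \sqrt{122227134270011441}}{44786643} \approx -4.6189 \cdot 10^{7}$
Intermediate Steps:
$P = \frac{2 \sqrt{122227134270011441}}{44786643}$ ($P = \sqrt{250 + \left(\frac{83334}{-15741} - \frac{49360}{51214}\right)} = \sqrt{250 + \left(83334 \left(- \frac{1}{15741}\right) - \frac{24680}{25607}\right)} = \sqrt{250 - \frac{840807206}{134359929}} = \sqrt{\frac{32749175044}{134359929}} = \frac{2 \sqrt{122227134270011441}}{44786643} \approx 15.612$)
$\left(t{\left(-312,525 \right)} + P\right) \left(35526 + 120314\right) = \left(-312 + \frac{2 \sqrt{122227134270011441}}{44786643}\right) \left(35526 + 120314\right) = \left(-312 + \frac{2 \sqrt{122227134270011441}}{44786643}\right) 155840 = -48622080 + \frac{311680 \sqrt{122227134270011441}}{44786643}$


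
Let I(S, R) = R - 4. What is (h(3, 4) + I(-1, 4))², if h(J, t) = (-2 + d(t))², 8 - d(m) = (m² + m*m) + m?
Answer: 810000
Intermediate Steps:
d(m) = 8 - m - 2*m² (d(m) = 8 - ((m² + m*m) + m) = 8 - ((m² + m²) + m) = 8 - (2*m² + m) = 8 - (m + 2*m²) = 8 + (-m - 2*m²) = 8 - m - 2*m²)
I(S, R) = -4 + R
h(J, t) = (6 - t - 2*t²)² (h(J, t) = (-2 + (8 - t - 2*t²))² = (6 - t - 2*t²)²)
(h(3, 4) + I(-1, 4))² = ((-6 + 4 + 2*4²)² + (-4 + 4))² = ((-6 + 4 + 2*16)² + 0)² = ((-6 + 4 + 32)² + 0)² = (30² + 0)² = (900 + 0)² = 900² = 810000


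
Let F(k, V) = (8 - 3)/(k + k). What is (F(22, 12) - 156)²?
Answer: 47045881/1936 ≈ 24301.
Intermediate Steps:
F(k, V) = 5/(2*k) (F(k, V) = 5/((2*k)) = 5*(1/(2*k)) = 5/(2*k))
(F(22, 12) - 156)² = ((5/2)/22 - 156)² = ((5/2)*(1/22) - 156)² = (5/44 - 156)² = (-6859/44)² = 47045881/1936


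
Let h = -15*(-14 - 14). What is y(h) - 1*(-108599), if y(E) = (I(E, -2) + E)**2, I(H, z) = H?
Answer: 814199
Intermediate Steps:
h = 420 (h = -15*(-28) = 420)
y(E) = 4*E**2 (y(E) = (E + E)**2 = (2*E)**2 = 4*E**2)
y(h) - 1*(-108599) = 4*420**2 - 1*(-108599) = 4*176400 + 108599 = 705600 + 108599 = 814199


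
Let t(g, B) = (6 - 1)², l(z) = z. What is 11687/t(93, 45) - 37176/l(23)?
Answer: -660599/575 ≈ -1148.9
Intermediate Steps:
t(g, B) = 25 (t(g, B) = 5² = 25)
11687/t(93, 45) - 37176/l(23) = 11687/25 - 37176/23 = -660599/575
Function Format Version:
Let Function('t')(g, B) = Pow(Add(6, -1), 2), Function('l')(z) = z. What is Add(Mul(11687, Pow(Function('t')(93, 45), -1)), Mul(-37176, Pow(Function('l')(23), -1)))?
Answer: Rational(-660599, 575) ≈ -1148.9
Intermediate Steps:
Function('t')(g, B) = 25 (Function('t')(g, B) = Pow(5, 2) = 25)
Add(Mul(11687, Pow(Function('t')(93, 45), -1)), Mul(-37176, Pow(Function('l')(23), -1))) = Add(Mul(11687, Pow(25, -1)), Mul(-37176, Pow(23, -1))) = Add(Mul(11687, Rational(1, 25)), Mul(-37176, Rational(1, 23))) = Add(Rational(11687, 25), Rational(-37176, 23)) = Rational(-660599, 575)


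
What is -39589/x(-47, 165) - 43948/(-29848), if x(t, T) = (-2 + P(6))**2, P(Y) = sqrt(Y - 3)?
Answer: -2067880839/7462 - 158356*sqrt(3) ≈ -5.5140e+5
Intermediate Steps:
P(Y) = sqrt(-3 + Y)
x(t, T) = (-2 + sqrt(3))**2 (x(t, T) = (-2 + sqrt(-3 + 6))**2 = (-2 + sqrt(3))**2)
-39589/x(-47, 165) - 43948/(-29848) = -39589/(2 - sqrt(3))**2 - 43948/(-29848) = -39589/(2 - sqrt(3))**2 - 43948*(-1/29848) = -39589/(2 - sqrt(3))**2 + 10987/7462 = 10987/7462 - 39589/(2 - sqrt(3))**2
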